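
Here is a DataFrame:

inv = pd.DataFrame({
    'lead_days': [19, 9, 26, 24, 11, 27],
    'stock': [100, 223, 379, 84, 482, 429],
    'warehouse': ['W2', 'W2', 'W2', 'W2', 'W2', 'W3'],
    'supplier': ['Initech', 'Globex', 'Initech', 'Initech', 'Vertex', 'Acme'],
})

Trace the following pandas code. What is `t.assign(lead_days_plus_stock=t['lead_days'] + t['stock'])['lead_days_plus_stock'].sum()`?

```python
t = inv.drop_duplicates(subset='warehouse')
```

drop duplicate warehouse (keep=first):
   lead_days  stock warehouse supplier
0         19    100        W2  Initech
5         27    429        W3     Acme
add column lead_days_plus_stock = t['lead_days'] + t['stock']:
   lead_days  stock warehouse supplier  lead_days_plus_stock
0         19    100        W2  Initech                   119
5         27    429        W3     Acme                   456
sum of column 'lead_days_plus_stock' → 575

575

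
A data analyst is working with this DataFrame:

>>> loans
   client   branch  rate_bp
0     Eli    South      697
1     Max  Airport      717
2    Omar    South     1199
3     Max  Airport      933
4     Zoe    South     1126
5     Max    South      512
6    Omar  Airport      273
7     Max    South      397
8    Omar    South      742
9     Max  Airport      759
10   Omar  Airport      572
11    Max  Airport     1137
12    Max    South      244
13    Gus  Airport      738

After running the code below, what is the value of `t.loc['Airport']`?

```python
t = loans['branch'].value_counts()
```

7

value_counts of branch:
branch
South      7
Airport    7
Name: count, dtype: int64
The value at index 'Airport' is 7.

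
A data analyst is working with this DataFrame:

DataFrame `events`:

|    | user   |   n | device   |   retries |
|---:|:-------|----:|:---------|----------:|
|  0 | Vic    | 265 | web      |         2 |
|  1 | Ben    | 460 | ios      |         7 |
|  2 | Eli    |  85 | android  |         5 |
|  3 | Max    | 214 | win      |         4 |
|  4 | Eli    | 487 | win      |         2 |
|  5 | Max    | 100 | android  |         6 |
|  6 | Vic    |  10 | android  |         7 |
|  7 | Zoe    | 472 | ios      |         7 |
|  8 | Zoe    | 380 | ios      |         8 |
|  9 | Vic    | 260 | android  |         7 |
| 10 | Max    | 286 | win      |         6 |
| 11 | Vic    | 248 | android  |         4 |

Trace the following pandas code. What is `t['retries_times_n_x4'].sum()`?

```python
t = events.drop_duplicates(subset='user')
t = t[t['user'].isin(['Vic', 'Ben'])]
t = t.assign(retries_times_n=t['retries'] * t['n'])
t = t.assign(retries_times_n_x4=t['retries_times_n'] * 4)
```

15000

drop duplicate user (keep=first):
  user    n   device  retries
0  Vic  265      web        2
1  Ben  460      ios        7
2  Eli   85  android        5
3  Max  214      win        4
7  Zoe  472      ios        7
filter rows where user in ['Vic', 'Ben']:
  user    n device  retries
0  Vic  265    web        2
1  Ben  460    ios        7
add column retries_times_n = t['retries'] * t['n']:
  user    n device  retries  retries_times_n
0  Vic  265    web        2              530
1  Ben  460    ios        7             3220
add column retries_times_n_x4 = t['retries_times_n'] * 4:
  user    n device  retries  retries_times_n  retries_times_n_x4
0  Vic  265    web        2              530                2120
1  Ben  460    ios        7             3220               12880
Finally, sum of column 'retries_times_n_x4' = 15000.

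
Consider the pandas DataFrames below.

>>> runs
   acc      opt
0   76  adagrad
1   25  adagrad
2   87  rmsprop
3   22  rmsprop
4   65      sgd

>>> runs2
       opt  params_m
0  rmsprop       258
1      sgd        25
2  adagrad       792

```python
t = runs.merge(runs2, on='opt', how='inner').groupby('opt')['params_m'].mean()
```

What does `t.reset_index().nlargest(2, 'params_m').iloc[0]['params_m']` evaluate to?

merge on 'opt' (how='inner') → 5 rows:
   acc      opt  params_m
0   76  adagrad       792
1   25  adagrad       792
2   87  rmsprop       258
3   22  rmsprop       258
4   65      sgd        25
group by opt, mean of params_m:
opt
adagrad    792.0
rmsprop    258.0
sgd         25.0
Name: params_m, dtype: float64
reset_index():
       opt  params_m
0  adagrad     792.0
1  rmsprop     258.0
2      sgd      25.0
take 2 rows with largest params_m:
       opt  params_m
0  adagrad     792.0
1  rmsprop     258.0
Finally, value at position 0, column 'params_m' = 792.0.

792.0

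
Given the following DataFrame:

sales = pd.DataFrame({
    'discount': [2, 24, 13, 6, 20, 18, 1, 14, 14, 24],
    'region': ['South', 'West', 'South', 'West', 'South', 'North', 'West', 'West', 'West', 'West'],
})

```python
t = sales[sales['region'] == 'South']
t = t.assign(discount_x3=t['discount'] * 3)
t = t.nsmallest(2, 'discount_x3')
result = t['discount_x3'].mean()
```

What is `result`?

filter rows where region == 'South':
   discount region
0         2  South
2        13  South
4        20  South
add column discount_x3 = t['discount'] * 3:
   discount region  discount_x3
0         2  South            6
2        13  South           39
4        20  South           60
take 2 rows with smallest discount_x3:
   discount region  discount_x3
0         2  South            6
2        13  South           39
So mean() = 22.5.

22.5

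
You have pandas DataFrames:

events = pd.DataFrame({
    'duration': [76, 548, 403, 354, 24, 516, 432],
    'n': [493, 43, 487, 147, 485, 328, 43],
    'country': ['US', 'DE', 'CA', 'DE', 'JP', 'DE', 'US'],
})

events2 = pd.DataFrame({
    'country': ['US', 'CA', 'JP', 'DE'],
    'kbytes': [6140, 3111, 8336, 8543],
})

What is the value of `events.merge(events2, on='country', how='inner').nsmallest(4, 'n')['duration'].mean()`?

merge on 'country' (how='inner') → 7 rows:
   duration    n country  kbytes
0        76  493      US    6140
1       548   43      DE    8543
2       403  487      CA    3111
3       354  147      DE    8543
4        24  485      JP    8336
5       516  328      DE    8543
6       432   43      US    6140
take 4 rows with smallest n:
   duration    n country  kbytes
1       548   43      DE    8543
6       432   43      US    6140
3       354  147      DE    8543
5       516  328      DE    8543
Taking the mean of column 'duration' gives 462.5.

462.5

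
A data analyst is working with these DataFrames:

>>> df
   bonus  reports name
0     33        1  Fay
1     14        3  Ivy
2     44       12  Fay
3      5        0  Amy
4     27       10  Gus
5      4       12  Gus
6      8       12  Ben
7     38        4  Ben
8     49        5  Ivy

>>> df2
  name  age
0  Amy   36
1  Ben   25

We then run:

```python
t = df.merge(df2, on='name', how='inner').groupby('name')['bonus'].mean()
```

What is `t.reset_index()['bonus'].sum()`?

merge on 'name' (how='inner') → 3 rows:
   bonus  reports name  age
0      5        0  Amy   36
1      8       12  Ben   25
2     38        4  Ben   25
group by name, mean of bonus:
name
Amy     5.0
Ben    23.0
Name: bonus, dtype: float64
reset_index():
  name  bonus
0  Amy    5.0
1  Ben   23.0
sum of column 'bonus' → 28.0

28.0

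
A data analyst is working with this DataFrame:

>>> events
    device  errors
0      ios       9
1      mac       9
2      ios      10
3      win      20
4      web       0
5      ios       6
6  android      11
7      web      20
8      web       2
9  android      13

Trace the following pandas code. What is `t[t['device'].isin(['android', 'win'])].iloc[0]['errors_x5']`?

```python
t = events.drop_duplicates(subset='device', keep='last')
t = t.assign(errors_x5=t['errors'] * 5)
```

drop duplicate device (keep=last):
    device  errors
1      mac       9
3      win      20
5      ios       6
8      web       2
9  android      13
add column errors_x5 = t['errors'] * 5:
    device  errors  errors_x5
1      mac       9         45
3      win      20        100
5      ios       6         30
8      web       2         10
9  android      13         65
filter rows where device in ['android', 'win']:
    device  errors  errors_x5
3      win      20        100
9  android      13         65
value at position 0, column 'errors_x5' → 100

100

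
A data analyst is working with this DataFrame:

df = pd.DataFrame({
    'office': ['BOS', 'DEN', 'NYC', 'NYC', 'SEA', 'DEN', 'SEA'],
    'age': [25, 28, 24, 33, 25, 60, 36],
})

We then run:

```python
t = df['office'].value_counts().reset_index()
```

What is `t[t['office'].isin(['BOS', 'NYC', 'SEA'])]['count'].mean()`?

1.66666666667

value_counts of office:
office
DEN    2
NYC    2
SEA    2
BOS    1
Name: count, dtype: int64
reset_index():
  office  count
0    DEN      2
1    NYC      2
2    SEA      2
3    BOS      1
filter rows where office in ['BOS', 'NYC', 'SEA']:
  office  count
1    NYC      2
2    SEA      2
3    BOS      1
Finally, mean of column 'count' = 1.66666666667.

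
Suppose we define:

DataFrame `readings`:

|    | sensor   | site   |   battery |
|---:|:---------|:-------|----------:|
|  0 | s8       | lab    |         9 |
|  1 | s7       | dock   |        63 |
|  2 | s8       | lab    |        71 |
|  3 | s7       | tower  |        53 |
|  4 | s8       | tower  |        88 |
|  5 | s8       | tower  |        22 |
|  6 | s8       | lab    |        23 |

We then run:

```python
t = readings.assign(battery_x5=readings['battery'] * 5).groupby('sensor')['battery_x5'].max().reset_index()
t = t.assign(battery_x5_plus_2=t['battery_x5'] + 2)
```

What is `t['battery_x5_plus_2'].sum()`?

add column battery_x5 = readings['battery'] * 5:
  sensor   site  battery  battery_x5
0     s8    lab        9          45
1     s7   dock       63         315
2     s8    lab       71         355
3     s7  tower       53         265
4     s8  tower       88         440
5     s8  tower       22         110
6     s8    lab       23         115
group by sensor, max of battery_x5:
sensor
s7    315
s8    440
Name: battery_x5, dtype: int64
reset_index():
  sensor  battery_x5
0     s7         315
1     s8         440
add column battery_x5_plus_2 = t['battery_x5'] + 2:
  sensor  battery_x5  battery_x5_plus_2
0     s7         315                317
1     s8         440                442
Hence 759.

759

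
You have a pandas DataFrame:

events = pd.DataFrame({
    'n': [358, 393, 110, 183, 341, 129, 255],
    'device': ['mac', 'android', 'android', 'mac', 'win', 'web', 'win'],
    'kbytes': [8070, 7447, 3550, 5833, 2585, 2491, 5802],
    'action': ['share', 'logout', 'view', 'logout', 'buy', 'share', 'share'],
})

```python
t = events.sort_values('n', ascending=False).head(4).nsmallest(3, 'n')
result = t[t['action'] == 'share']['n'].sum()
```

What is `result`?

sort by n descending:
     n   device  kbytes  action
1  393  android    7447  logout
0  358      mac    8070   share
4  341      win    2585     buy
6  255      win    5802   share
3  183      mac    5833  logout
5  129      web    2491   share
2  110  android    3550    view
take first 4 rows:
     n   device  kbytes  action
1  393  android    7447  logout
0  358      mac    8070   share
4  341      win    2585     buy
6  255      win    5802   share
take 3 rows with smallest n:
     n device  kbytes action
6  255    win    5802  share
4  341    win    2585    buy
0  358    mac    8070  share
filter rows where action == 'share':
     n device  kbytes action
6  255    win    5802  share
0  358    mac    8070  share

613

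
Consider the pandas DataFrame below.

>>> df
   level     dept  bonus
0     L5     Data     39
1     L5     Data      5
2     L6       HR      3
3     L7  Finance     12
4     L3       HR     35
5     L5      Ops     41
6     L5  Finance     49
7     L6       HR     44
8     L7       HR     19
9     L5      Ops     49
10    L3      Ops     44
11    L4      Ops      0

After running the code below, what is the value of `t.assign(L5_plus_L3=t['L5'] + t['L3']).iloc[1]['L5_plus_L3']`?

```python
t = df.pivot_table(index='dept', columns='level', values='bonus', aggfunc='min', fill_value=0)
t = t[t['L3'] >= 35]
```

85

pivot: rows=dept, cols=level, min(bonus):
level    L3  L4  L5  L6  L7
dept                       
Data      0   0   5   0   0
Finance   0   0  49   0  12
HR       35   0   0   3  19
Ops      44   0  41   0   0
filter rows where L3 >= 35:
level  L3  L4  L5  L6  L7
dept                     
HR     35   0   0   3  19
Ops    44   0  41   0   0
add column L5_plus_L3 = t['L5'] + t['L3']:
level  L3  L4  L5  L6  L7  L5_plus_L3
dept                                 
HR     35   0   0   3  19          35
Ops    44   0  41   0   0          85
Then the value at position 1, column 'L5_plus_L3': 85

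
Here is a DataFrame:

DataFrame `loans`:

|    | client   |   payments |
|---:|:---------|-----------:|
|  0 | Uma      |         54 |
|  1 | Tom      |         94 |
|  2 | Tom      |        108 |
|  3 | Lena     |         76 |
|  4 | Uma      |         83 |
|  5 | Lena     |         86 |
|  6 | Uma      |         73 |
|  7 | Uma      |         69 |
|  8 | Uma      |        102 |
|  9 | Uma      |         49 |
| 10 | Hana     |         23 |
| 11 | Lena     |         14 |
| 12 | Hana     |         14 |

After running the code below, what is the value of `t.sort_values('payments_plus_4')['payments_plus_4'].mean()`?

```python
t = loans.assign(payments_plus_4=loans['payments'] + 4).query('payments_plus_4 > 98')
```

109.0

add column payments_plus_4 = loans['payments'] + 4:
   client  payments  payments_plus_4
0     Uma        54               58
1     Tom        94               98
2     Tom       108              112
3    Lena        76               80
4     Uma        83               87
5    Lena        86               90
6     Uma        73               77
7     Uma        69               73
8     Uma       102              106
9     Uma        49               53
10   Hana        23               27
11   Lena        14               18
12   Hana        14               18
filter rows where payments_plus_4 > 98:
  client  payments  payments_plus_4
2    Tom       108              112
8    Uma       102              106
sort by payments_plus_4:
  client  payments  payments_plus_4
8    Uma       102              106
2    Tom       108              112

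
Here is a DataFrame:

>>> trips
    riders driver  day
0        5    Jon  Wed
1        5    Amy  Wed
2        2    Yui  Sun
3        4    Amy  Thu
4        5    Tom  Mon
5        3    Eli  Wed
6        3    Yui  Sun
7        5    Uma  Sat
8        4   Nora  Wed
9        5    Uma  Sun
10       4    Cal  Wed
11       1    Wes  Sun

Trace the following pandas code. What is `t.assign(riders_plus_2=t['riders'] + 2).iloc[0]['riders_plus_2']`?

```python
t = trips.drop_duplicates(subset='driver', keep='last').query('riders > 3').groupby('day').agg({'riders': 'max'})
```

7

drop duplicate driver (keep=last):
    riders driver  day
0        5    Jon  Wed
3        4    Amy  Thu
4        5    Tom  Mon
5        3    Eli  Wed
6        3    Yui  Sun
8        4   Nora  Wed
9        5    Uma  Sun
10       4    Cal  Wed
11       1    Wes  Sun
filter rows where riders > 3:
    riders driver  day
0        5    Jon  Wed
3        4    Amy  Thu
4        5    Tom  Mon
8        4   Nora  Wed
9        5    Uma  Sun
10       4    Cal  Wed
group by day, max of riders:
     riders
day        
Mon       5
Sun       5
Thu       4
Wed       5
add column riders_plus_2 = t['riders'] + 2:
     riders  riders_plus_2
day                       
Mon       5              7
Sun       5              7
Thu       4              6
Wed       5              7
Taking the value at position 0, column 'riders_plus_2' gives 7.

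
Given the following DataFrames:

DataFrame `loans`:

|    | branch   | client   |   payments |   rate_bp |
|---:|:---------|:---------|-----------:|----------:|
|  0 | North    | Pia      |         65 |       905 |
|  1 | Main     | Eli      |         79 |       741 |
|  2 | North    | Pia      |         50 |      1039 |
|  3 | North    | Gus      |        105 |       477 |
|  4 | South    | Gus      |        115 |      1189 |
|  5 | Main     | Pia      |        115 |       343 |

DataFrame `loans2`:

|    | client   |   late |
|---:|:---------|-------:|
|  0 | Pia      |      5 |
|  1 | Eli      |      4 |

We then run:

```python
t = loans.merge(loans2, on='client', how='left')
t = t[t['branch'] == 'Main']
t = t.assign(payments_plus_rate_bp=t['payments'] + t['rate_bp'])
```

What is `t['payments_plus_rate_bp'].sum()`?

merge on 'client' (how='left') → 6 rows:
  branch client  payments  rate_bp  late
0  North    Pia        65      905   5.0
1   Main    Eli        79      741   4.0
2  North    Pia        50     1039   5.0
3  North    Gus       105      477   NaN
4  South    Gus       115     1189   NaN
5   Main    Pia       115      343   5.0
filter rows where branch == 'Main':
  branch client  payments  rate_bp  late
1   Main    Eli        79      741   4.0
5   Main    Pia       115      343   5.0
add column payments_plus_rate_bp = t['payments'] + t['rate_bp']:
  branch client  payments  rate_bp  late  payments_plus_rate_bp
1   Main    Eli        79      741   4.0                    820
5   Main    Pia       115      343   5.0                    458

1278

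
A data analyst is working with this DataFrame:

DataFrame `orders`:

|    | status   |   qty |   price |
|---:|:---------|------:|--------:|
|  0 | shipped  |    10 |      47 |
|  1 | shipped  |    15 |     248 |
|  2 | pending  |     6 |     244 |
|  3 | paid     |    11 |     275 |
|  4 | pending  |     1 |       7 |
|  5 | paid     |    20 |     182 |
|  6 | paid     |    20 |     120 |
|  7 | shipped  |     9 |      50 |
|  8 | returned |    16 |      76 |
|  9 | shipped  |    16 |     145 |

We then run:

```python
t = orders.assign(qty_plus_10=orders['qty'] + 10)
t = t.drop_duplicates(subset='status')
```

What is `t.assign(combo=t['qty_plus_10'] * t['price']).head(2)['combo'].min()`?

add column qty_plus_10 = orders['qty'] + 10:
     status  qty  price  qty_plus_10
0   shipped   10     47           20
1   shipped   15    248           25
2   pending    6    244           16
3      paid   11    275           21
4   pending    1      7           11
5      paid   20    182           30
6      paid   20    120           30
7   shipped    9     50           19
8  returned   16     76           26
9   shipped   16    145           26
drop duplicate status (keep=first):
     status  qty  price  qty_plus_10
0   shipped   10     47           20
2   pending    6    244           16
3      paid   11    275           21
8  returned   16     76           26
add column combo = t['qty_plus_10'] * t['price']:
     status  qty  price  qty_plus_10  combo
0   shipped   10     47           20    940
2   pending    6    244           16   3904
3      paid   11    275           21   5775
8  returned   16     76           26   1976
take first 2 rows:
    status  qty  price  qty_plus_10  combo
0  shipped   10     47           20    940
2  pending    6    244           16   3904
Hence 940.

940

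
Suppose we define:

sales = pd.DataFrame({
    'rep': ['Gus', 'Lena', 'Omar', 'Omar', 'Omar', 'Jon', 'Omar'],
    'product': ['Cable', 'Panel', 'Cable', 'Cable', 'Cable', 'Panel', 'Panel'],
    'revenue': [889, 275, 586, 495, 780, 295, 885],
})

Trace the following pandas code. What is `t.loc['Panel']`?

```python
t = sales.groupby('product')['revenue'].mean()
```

485.0

group by product, mean of revenue:
product
Cable    687.5
Panel    485.0
Name: revenue, dtype: float64
So loc['Panel'] = 485.0.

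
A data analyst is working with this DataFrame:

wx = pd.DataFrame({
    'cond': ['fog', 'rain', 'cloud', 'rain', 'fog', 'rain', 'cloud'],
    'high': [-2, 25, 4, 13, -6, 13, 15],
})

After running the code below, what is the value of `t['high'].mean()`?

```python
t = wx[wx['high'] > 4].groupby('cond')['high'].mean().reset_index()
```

16.0

filter rows where high > 4:
    cond  high
1   rain    25
3   rain    13
5   rain    13
6  cloud    15
group by cond, mean of high:
cond
cloud    15.0
rain     17.0
Name: high, dtype: float64
reset_index():
    cond  high
0  cloud  15.0
1   rain  17.0
mean of column 'high' → 16.0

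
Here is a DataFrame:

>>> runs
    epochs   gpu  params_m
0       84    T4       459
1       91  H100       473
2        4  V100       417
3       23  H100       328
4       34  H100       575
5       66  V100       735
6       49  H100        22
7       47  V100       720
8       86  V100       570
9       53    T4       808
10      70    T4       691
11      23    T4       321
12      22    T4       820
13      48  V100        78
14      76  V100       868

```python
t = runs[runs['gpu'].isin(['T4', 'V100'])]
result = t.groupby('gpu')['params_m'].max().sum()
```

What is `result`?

filter rows where gpu in ['T4', 'V100']:
    epochs   gpu  params_m
0       84    T4       459
2        4  V100       417
5       66  V100       735
7       47  V100       720
8       86  V100       570
9       53    T4       808
10      70    T4       691
11      23    T4       321
12      22    T4       820
13      48  V100        78
14      76  V100       868
group by gpu, max of params_m:
gpu
T4      820
V100    868
Name: params_m, dtype: int64
Reading off the sum of the resulting series, we get 1688.

1688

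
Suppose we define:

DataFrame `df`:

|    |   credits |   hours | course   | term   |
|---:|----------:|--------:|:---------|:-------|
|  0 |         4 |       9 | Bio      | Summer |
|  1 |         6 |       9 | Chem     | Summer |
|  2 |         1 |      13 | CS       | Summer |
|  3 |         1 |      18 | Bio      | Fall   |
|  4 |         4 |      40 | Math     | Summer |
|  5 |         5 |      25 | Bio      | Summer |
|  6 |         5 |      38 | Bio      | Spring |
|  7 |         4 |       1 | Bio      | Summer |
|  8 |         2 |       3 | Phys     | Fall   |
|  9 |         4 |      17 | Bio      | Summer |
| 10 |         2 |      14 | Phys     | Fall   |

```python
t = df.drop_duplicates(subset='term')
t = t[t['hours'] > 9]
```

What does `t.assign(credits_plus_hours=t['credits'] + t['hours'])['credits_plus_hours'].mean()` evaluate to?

drop duplicate term (keep=first):
   credits  hours course    term
0        4      9    Bio  Summer
3        1     18    Bio    Fall
6        5     38    Bio  Spring
filter rows where hours > 9:
   credits  hours course    term
3        1     18    Bio    Fall
6        5     38    Bio  Spring
add column credits_plus_hours = t['credits'] + t['hours']:
   credits  hours course    term  credits_plus_hours
3        1     18    Bio    Fall                  19
6        5     38    Bio  Spring                  43
Reading off the mean of column 'credits_plus_hours', we get 31.0.

31.0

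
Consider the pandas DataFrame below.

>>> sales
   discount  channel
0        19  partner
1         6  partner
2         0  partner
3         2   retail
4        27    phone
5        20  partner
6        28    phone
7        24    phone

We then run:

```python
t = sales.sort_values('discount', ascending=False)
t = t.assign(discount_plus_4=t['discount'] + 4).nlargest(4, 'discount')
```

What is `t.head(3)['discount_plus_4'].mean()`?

sort by discount descending:
   discount  channel
6        28    phone
4        27    phone
7        24    phone
5        20  partner
0        19  partner
1         6  partner
3         2   retail
2         0  partner
add column discount_plus_4 = t['discount'] + 4:
   discount  channel  discount_plus_4
6        28    phone               32
4        27    phone               31
7        24    phone               28
5        20  partner               24
0        19  partner               23
1         6  partner               10
3         2   retail                6
2         0  partner                4
take 4 rows with largest discount:
   discount  channel  discount_plus_4
6        28    phone               32
4        27    phone               31
7        24    phone               28
5        20  partner               24
take first 3 rows:
   discount channel  discount_plus_4
6        28   phone               32
4        27   phone               31
7        24   phone               28

30.3333333333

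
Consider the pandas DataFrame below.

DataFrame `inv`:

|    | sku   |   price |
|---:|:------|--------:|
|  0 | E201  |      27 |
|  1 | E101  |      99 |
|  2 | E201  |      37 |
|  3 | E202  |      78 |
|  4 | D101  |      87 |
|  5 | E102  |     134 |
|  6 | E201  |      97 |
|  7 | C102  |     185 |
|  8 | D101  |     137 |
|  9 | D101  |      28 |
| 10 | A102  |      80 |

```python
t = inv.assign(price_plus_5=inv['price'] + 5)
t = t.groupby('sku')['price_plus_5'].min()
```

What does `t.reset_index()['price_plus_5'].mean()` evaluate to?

add column price_plus_5 = inv['price'] + 5:
     sku  price  price_plus_5
0   E201     27            32
1   E101     99           104
2   E201     37            42
3   E202     78            83
4   D101     87            92
5   E102    134           139
6   E201     97           102
7   C102    185           190
8   D101    137           142
9   D101     28            33
10  A102     80            85
group by sku, min of price_plus_5:
sku
A102     85
C102    190
D101     33
E101    104
E102    139
E201     32
E202     83
Name: price_plus_5, dtype: int64
reset_index():
    sku  price_plus_5
0  A102            85
1  C102           190
2  D101            33
3  E101           104
4  E102           139
5  E201            32
6  E202            83
The mean of column 'price_plus_5' is 95.1428571429.

95.1428571429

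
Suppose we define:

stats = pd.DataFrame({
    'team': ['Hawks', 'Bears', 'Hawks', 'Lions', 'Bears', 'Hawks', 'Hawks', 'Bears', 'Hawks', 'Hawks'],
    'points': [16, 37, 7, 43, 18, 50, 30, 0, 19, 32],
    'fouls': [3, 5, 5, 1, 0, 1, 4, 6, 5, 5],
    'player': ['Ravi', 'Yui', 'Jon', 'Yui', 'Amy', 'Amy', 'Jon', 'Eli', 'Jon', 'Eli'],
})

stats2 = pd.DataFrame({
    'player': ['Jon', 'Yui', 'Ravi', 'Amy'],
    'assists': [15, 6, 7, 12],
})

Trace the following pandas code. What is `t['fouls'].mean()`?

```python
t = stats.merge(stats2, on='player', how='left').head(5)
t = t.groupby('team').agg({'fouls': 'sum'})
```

4.66666666667

merge on 'player' (how='left') → 10 rows:
    team  points  fouls player  assists
0  Hawks      16      3   Ravi      7.0
1  Bears      37      5    Yui      6.0
2  Hawks       7      5    Jon     15.0
3  Lions      43      1    Yui      6.0
4  Bears      18      0    Amy     12.0
5  Hawks      50      1    Amy     12.0
6  Hawks      30      4    Jon     15.0
7  Bears       0      6    Eli      NaN
8  Hawks      19      5    Jon     15.0
9  Hawks      32      5    Eli      NaN
take first 5 rows:
    team  points  fouls player  assists
0  Hawks      16      3   Ravi      7.0
1  Bears      37      5    Yui      6.0
2  Hawks       7      5    Jon     15.0
3  Lions      43      1    Yui      6.0
4  Bears      18      0    Amy     12.0
group by team, sum of fouls:
       fouls
team        
Bears      5
Hawks      8
Lions      1
Finally, mean of column 'fouls' = 4.66666666667.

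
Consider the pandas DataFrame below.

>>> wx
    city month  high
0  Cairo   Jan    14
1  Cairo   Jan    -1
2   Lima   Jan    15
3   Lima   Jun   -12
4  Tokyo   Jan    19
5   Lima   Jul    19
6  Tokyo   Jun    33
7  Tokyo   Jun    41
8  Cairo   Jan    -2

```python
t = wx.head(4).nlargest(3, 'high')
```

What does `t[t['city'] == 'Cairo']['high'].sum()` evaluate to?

take first 4 rows:
    city month  high
0  Cairo   Jan    14
1  Cairo   Jan    -1
2   Lima   Jan    15
3   Lima   Jun   -12
take 3 rows with largest high:
    city month  high
2   Lima   Jan    15
0  Cairo   Jan    14
1  Cairo   Jan    -1
filter rows where city == 'Cairo':
    city month  high
0  Cairo   Jan    14
1  Cairo   Jan    -1
Taking the sum of column 'high' gives 13.

13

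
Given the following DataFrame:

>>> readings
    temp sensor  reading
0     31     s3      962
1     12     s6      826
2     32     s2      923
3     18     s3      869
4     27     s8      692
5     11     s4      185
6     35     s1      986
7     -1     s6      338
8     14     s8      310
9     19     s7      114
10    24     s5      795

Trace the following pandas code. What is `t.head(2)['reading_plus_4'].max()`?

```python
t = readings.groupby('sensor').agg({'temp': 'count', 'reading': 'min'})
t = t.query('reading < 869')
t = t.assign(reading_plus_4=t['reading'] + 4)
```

799

group by sensor: count(temp), min(reading):
        temp  reading
sensor               
s1         1      986
s2         1      923
s3         2      869
s4         1      185
s5         1      795
s6         2      338
s7         1      114
s8         2      310
filter rows where reading < 869:
        temp  reading
sensor               
s4         1      185
s5         1      795
s6         2      338
s7         1      114
s8         2      310
add column reading_plus_4 = t['reading'] + 4:
        temp  reading  reading_plus_4
sensor                               
s4         1      185             189
s5         1      795             799
s6         2      338             342
s7         1      114             118
s8         2      310             314
take first 2 rows:
        temp  reading  reading_plus_4
sensor                               
s4         1      185             189
s5         1      795             799
Reading off the max of column 'reading_plus_4', we get 799.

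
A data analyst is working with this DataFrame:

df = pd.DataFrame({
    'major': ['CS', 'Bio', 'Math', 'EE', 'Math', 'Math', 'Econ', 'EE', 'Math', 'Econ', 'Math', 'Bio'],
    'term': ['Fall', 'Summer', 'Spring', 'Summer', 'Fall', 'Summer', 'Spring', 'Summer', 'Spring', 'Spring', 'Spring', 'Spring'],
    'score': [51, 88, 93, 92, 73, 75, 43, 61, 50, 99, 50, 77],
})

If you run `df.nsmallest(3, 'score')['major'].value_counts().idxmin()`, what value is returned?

take 3 rows with smallest score:
   major    term  score
6   Econ  Spring     43
8   Math  Spring     50
10  Math  Spring     50
value_counts of major:
major
Math    2
Econ    1
Name: count, dtype: int64

Econ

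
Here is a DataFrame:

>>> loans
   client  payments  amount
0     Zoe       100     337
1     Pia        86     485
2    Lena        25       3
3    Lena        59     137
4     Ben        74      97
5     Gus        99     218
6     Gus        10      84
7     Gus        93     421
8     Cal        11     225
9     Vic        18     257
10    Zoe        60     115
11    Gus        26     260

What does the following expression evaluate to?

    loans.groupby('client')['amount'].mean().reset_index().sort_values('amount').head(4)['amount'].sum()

group by client, mean of amount:
client
Ben      97.00
Cal     225.00
Gus     245.75
Lena     70.00
Pia     485.00
Vic     257.00
Zoe     226.00
Name: amount, dtype: float64
reset_index():
  client  amount
0    Ben   97.00
1    Cal  225.00
2    Gus  245.75
3   Lena   70.00
4    Pia  485.00
5    Vic  257.00
6    Zoe  226.00
sort by amount:
  client  amount
3   Lena   70.00
0    Ben   97.00
1    Cal  225.00
6    Zoe  226.00
2    Gus  245.75
5    Vic  257.00
4    Pia  485.00
take first 4 rows:
  client  amount
3   Lena    70.0
0    Ben    97.0
1    Cal   225.0
6    Zoe   226.0
Then the sum of column 'amount': 618.0

618.0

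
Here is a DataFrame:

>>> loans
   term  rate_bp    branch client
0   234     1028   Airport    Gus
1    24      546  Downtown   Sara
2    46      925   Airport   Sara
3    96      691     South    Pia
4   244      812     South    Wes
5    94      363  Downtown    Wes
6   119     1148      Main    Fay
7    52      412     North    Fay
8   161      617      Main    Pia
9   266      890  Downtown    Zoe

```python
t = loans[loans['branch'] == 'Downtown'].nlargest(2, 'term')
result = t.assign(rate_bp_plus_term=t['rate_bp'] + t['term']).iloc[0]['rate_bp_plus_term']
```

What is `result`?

filter rows where branch == 'Downtown':
   term  rate_bp    branch client
1    24      546  Downtown   Sara
5    94      363  Downtown    Wes
9   266      890  Downtown    Zoe
take 2 rows with largest term:
   term  rate_bp    branch client
9   266      890  Downtown    Zoe
5    94      363  Downtown    Wes
add column rate_bp_plus_term = t['rate_bp'] + t['term']:
   term  rate_bp    branch client  rate_bp_plus_term
9   266      890  Downtown    Zoe               1156
5    94      363  Downtown    Wes                457
Finally, value at position 0, column 'rate_bp_plus_term' = 1156.

1156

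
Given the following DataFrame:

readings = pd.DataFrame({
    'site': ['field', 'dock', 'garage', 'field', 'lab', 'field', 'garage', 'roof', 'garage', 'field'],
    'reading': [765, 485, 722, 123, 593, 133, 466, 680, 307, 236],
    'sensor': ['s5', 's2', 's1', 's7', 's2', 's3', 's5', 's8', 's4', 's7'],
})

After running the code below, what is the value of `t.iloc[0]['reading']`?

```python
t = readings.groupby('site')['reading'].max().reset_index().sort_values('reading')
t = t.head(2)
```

485

group by site, max of reading:
site
dock      485
field     765
garage    722
lab       593
roof      680
Name: reading, dtype: int64
reset_index():
     site  reading
0    dock      485
1   field      765
2  garage      722
3     lab      593
4    roof      680
sort by reading:
     site  reading
0    dock      485
3     lab      593
4    roof      680
2  garage      722
1   field      765
take first 2 rows:
   site  reading
0  dock      485
3   lab      593
The value at position 0, column 'reading' is 485.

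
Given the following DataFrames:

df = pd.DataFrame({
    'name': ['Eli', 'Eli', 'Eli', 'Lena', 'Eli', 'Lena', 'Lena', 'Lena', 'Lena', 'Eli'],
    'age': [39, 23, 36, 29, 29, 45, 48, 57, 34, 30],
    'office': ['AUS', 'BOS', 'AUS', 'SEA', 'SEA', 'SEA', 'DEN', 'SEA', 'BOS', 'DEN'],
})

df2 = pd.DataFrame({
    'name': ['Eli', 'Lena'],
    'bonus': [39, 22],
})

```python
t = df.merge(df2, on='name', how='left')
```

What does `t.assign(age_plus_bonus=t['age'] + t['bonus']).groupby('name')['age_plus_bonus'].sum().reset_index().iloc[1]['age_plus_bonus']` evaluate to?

323

merge on 'name' (how='left') → 10 rows:
   name  age office  bonus
0   Eli   39    AUS     39
1   Eli   23    BOS     39
2   Eli   36    AUS     39
3  Lena   29    SEA     22
4   Eli   29    SEA     39
5  Lena   45    SEA     22
6  Lena   48    DEN     22
7  Lena   57    SEA     22
8  Lena   34    BOS     22
9   Eli   30    DEN     39
add column age_plus_bonus = t['age'] + t['bonus']:
   name  age office  bonus  age_plus_bonus
0   Eli   39    AUS     39              78
1   Eli   23    BOS     39              62
2   Eli   36    AUS     39              75
3  Lena   29    SEA     22              51
4   Eli   29    SEA     39              68
5  Lena   45    SEA     22              67
6  Lena   48    DEN     22              70
7  Lena   57    SEA     22              79
8  Lena   34    BOS     22              56
9   Eli   30    DEN     39              69
group by name, sum of age_plus_bonus:
name
Eli     352
Lena    323
Name: age_plus_bonus, dtype: int64
reset_index():
   name  age_plus_bonus
0   Eli             352
1  Lena             323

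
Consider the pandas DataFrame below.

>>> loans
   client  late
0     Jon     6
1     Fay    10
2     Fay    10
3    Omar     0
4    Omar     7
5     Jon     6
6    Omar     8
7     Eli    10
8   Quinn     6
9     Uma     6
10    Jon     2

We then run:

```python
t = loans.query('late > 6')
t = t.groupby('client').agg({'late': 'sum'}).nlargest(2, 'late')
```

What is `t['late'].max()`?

filter rows where late > 6:
  client  late
1    Fay    10
2    Fay    10
4   Omar     7
6   Omar     8
7    Eli    10
group by client, sum of late:
        late
client      
Eli       10
Fay       20
Omar      15
take 2 rows with largest late:
        late
client      
Fay       20
Omar      15
Finally, max of column 'late' = 20.

20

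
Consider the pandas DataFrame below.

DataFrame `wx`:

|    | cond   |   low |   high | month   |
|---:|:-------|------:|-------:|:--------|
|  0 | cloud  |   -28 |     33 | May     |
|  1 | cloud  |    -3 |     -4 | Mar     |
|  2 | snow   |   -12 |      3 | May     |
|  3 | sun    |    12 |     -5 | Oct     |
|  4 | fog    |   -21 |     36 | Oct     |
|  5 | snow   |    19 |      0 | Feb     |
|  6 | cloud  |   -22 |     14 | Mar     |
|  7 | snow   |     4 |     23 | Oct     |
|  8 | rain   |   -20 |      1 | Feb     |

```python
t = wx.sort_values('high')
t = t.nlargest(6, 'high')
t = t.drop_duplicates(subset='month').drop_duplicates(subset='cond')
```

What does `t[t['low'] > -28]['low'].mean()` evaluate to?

-20.5

sort by high:
    cond  low  high month
3    sun   12    -5   Oct
1  cloud   -3    -4   Mar
5   snow   19     0   Feb
8   rain  -20     1   Feb
2   snow  -12     3   May
6  cloud  -22    14   Mar
7   snow    4    23   Oct
0  cloud  -28    33   May
4    fog  -21    36   Oct
take 6 rows with largest high:
    cond  low  high month
4    fog  -21    36   Oct
0  cloud  -28    33   May
7   snow    4    23   Oct
6  cloud  -22    14   Mar
2   snow  -12     3   May
8   rain  -20     1   Feb
drop duplicate month (keep=first):
    cond  low  high month
4    fog  -21    36   Oct
0  cloud  -28    33   May
6  cloud  -22    14   Mar
8   rain  -20     1   Feb
drop duplicate cond (keep=first):
    cond  low  high month
4    fog  -21    36   Oct
0  cloud  -28    33   May
8   rain  -20     1   Feb
filter rows where low > -28:
   cond  low  high month
4   fog  -21    36   Oct
8  rain  -20     1   Feb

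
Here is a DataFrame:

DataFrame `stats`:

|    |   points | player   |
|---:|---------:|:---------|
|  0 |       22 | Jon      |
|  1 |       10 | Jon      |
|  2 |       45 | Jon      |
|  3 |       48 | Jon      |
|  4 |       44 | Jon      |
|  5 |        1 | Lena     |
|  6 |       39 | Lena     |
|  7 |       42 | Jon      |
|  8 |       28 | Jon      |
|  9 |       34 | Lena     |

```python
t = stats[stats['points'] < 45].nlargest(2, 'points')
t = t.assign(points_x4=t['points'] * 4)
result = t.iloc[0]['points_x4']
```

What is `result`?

filter rows where points < 45:
   points player
0      22    Jon
1      10    Jon
4      44    Jon
5       1   Lena
6      39   Lena
7      42    Jon
8      28    Jon
9      34   Lena
take 2 rows with largest points:
   points player
4      44    Jon
7      42    Jon
add column points_x4 = t['points'] * 4:
   points player  points_x4
4      44    Jon        176
7      42    Jon        168
Reading off the value at position 0, column 'points_x4', we get 176.

176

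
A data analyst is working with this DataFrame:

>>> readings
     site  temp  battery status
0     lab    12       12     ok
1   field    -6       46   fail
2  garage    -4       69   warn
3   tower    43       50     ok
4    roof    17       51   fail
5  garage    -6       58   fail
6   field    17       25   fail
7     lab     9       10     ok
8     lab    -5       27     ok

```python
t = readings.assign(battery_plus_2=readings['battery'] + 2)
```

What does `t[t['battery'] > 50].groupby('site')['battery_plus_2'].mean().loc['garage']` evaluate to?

add column battery_plus_2 = readings['battery'] + 2:
     site  temp  battery status  battery_plus_2
0     lab    12       12     ok              14
1   field    -6       46   fail              48
2  garage    -4       69   warn              71
3   tower    43       50     ok              52
4    roof    17       51   fail              53
5  garage    -6       58   fail              60
6   field    17       25   fail              27
7     lab     9       10     ok              12
8     lab    -5       27     ok              29
filter rows where battery > 50:
     site  temp  battery status  battery_plus_2
2  garage    -4       69   warn              71
4    roof    17       51   fail              53
5  garage    -6       58   fail              60
group by site, mean of battery_plus_2:
site
garage    65.5
roof      53.0
Name: battery_plus_2, dtype: float64
Taking the value at index 'garage' gives 65.5.

65.5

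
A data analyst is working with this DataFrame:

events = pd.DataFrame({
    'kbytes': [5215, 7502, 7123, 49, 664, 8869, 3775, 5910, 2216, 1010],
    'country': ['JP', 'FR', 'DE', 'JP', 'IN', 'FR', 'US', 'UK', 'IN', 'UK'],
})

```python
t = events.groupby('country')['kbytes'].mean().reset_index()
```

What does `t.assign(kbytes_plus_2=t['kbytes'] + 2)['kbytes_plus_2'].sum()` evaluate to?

group by country, mean of kbytes:
country
DE    7123.0
FR    8185.5
IN    1440.0
JP    2632.0
UK    3460.0
US    3775.0
Name: kbytes, dtype: float64
reset_index():
  country  kbytes
0      DE  7123.0
1      FR  8185.5
2      IN  1440.0
3      JP  2632.0
4      UK  3460.0
5      US  3775.0
add column kbytes_plus_2 = t['kbytes'] + 2:
  country  kbytes  kbytes_plus_2
0      DE  7123.0         7125.0
1      FR  8185.5         8187.5
2      IN  1440.0         1442.0
3      JP  2632.0         2634.0
4      UK  3460.0         3462.0
5      US  3775.0         3777.0

26627.5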